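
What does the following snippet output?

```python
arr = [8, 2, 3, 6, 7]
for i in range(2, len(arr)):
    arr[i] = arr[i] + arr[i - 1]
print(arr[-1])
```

18

i=2: arr[2] = 3+2 = 5 → [8, 2, 5, 6, 7]
i=3: arr[3] = 6+5 = 11 → [8, 2, 5, 11, 7]
i=4: arr[4] = 7+11 = 18 → [8, 2, 5, 11, 18]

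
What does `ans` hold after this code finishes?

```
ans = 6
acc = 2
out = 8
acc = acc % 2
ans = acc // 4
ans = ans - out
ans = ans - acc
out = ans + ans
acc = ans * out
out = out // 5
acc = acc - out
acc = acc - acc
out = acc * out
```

acc = 2%2 = 0
ans = 0//4 = 0
ans = 0-8 = -8
ans = (-8)-0 = -8
out = (-8)+(-8) = -16
acc = (-8)*(-16) = 128
out = (-16)//5 = -4
acc = 128-(-4) = 132
acc = 132-132 = 0
out = 0*(-4) = 0

-8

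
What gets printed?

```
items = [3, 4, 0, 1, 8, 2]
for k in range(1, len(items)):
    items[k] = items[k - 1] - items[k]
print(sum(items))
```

k=1: items[1] = 3-4 = -1 → [3, -1, 0, 1, 8, 2]
k=2: items[2] = (-1)-0 = -1 → [3, -1, -1, 1, 8, 2]
k=3: items[3] = (-1)-1 = -2 → [3, -1, -1, -2, 8, 2]
k=4: items[4] = (-2)-8 = -10 → [3, -1, -1, -2, -10, 2]
k=5: items[5] = (-10)-2 = -12 → [3, -1, -1, -2, -10, -12]
sum = -23

-23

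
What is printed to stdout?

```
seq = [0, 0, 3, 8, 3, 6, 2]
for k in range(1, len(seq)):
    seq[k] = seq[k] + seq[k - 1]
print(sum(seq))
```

70

k=1: seq[1] = 0+0 = 0 → [0, 0, 3, 8, 3, 6, 2]
k=2: seq[2] = 3+0 = 3 → [0, 0, 3, 8, 3, 6, 2]
k=3: seq[3] = 8+3 = 11 → [0, 0, 3, 11, 3, 6, 2]
k=4: seq[4] = 3+11 = 14 → [0, 0, 3, 11, 14, 6, 2]
k=5: seq[5] = 6+14 = 20 → [0, 0, 3, 11, 14, 20, 2]
k=6: seq[6] = 2+20 = 22 → [0, 0, 3, 11, 14, 20, 22]
sum = 70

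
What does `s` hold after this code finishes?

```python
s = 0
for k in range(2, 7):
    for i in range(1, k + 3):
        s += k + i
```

k=2,i=1: s = 0+3 = 3
k=2,i=2: s = 3+4 = 7
k=2,i=3: s = 7+5 = 12
k=2,i=4: s = 12+6 = 18
k=3,i=1: s = 18+4 = 22
k=3,i=2: s = 22+5 = 27
k=3,i=3: s = 27+6 = 33
k=3,i=4: s = 33+7 = 40
k=3,i=5: s = 40+8 = 48
k=4,i=1: s = 48+5 = 53
k=4,i=2: s = 53+6 = 59
k=4,i=3: s = 59+7 = 66
k=4,i=4: s = 66+8 = 74
k=4,i=5: s = 74+9 = 83
k=4,i=6: s = 83+10 = 93
k=5,i=1: s = 93+6 = 99
k=5,i=2: s = 99+7 = 106
k=5,i=3: s = 106+8 = 114
k=5,i=4: s = 114+9 = 123
k=5,i=5: s = 123+10 = 133
k=5,i=6: s = 133+11 = 144
k=5,i=7: s = 144+12 = 156
k=6,i=1: s = 156+7 = 163
k=6,i=2: s = 163+8 = 171
k=6,i=3: s = 171+9 = 180
k=6,i=4: s = 180+10 = 190
k=6,i=5: s = 190+11 = 201
k=6,i=6: s = 201+12 = 213
k=6,i=7: s = 213+13 = 226
k=6,i=8: s = 226+14 = 240

240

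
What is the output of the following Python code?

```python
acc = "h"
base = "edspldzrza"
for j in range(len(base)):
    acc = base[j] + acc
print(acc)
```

j=0: prepend 'e' → 'eh'
j=1: prepend 'd' → 'deh'
j=2: prepend 's' → 'sdeh'
j=3: prepend 'p' → 'psdeh'
j=4: prepend 'l' → 'lpsdeh'
j=5: prepend 'd' → 'dlpsdeh'
j=6: prepend 'z' → 'zdlpsdeh'
j=7: prepend 'r' → 'rzdlpsdeh'
j=8: prepend 'z' → 'zrzdlpsdeh'
j=9: prepend 'a' → 'azrzdlpsdeh'

azrzdlpsdeh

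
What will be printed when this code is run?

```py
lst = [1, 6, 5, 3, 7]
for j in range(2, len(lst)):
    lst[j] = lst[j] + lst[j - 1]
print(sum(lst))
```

j=2: lst[2] = 5+6 = 11 → [1, 6, 11, 3, 7]
j=3: lst[3] = 3+11 = 14 → [1, 6, 11, 14, 7]
j=4: lst[4] = 7+14 = 21 → [1, 6, 11, 14, 21]
sum = 53

53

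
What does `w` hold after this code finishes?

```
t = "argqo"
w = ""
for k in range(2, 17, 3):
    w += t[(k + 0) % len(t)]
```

'gaqro'

k=2: add t[2]='g' → 'g'
k=5: add t[0]='a' → 'ga'
k=8: add t[3]='q' → 'gaq'
k=11: add t[1]='r' → 'gaqr'
k=14: add t[4]='o' → 'gaqro'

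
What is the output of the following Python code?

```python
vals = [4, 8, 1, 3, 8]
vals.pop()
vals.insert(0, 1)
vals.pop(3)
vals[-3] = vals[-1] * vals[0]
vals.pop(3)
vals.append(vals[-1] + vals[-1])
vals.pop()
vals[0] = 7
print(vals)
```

pop() removes 8 → [4, 8, 1, 3]
insert 1 at 0 → [1, 4, 8, 1, 3]
pop(3) removes 1 → [1, 4, 8, 3]
vals[-3] = vals[-1]*vals[0] = 3*1 = 3 → [1, 3, 8, 3]
pop(3) removes 3 → [1, 3, 8]
append vals[-1]+vals[-1] = 8+8 = 16 → [1, 3, 8, 16]
pop() removes 16 → [1, 3, 8]
vals[0] = 7 → [7, 3, 8]

[7, 3, 8]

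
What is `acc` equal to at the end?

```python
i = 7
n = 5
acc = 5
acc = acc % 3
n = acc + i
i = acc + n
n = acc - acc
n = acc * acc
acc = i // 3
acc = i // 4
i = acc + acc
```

2

acc = 5%3 = 2
n = 2+7 = 9
i = 2+9 = 11
n = 2-2 = 0
n = 2*2 = 4
acc = 11//3 = 3
acc = 11//4 = 2
i = 2+2 = 4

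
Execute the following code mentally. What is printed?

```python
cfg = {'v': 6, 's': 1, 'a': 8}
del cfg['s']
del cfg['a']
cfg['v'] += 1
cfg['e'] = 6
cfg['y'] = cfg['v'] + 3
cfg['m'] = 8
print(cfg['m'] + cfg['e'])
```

del 's' → {'v': 6, 'a': 8}
del 'a' → {'v': 6}
cfg['v'] = 6+1 = 7 → {'v': 7}
cfg['e'] = 6 → {'v': 7, 'e': 6}
cfg['y'] = cfg['v']+3 = 10 → {'v': 7, 'e': 6, 'y': 10}
cfg['m'] = 8 → {'v': 7, 'e': 6, 'y': 10, 'm': 8}
cfg['m']+cfg['e'] = 8+6 = 14

14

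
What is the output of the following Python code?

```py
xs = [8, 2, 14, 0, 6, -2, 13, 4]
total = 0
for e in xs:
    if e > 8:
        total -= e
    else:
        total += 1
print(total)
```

e=8: not >8, total = 0+1 = 1
e=2: not >8, total = 1+1 = 2
e=14: >8, total = 2-14 = -12
e=0: not >8, total = (-12)+1 = -11
e=6: not >8, total = (-11)+1 = -10
e=-2: not >8, total = (-10)+1 = -9
e=13: >8, total = (-9)-13 = -22
e=4: not >8, total = (-22)+1 = -21

-21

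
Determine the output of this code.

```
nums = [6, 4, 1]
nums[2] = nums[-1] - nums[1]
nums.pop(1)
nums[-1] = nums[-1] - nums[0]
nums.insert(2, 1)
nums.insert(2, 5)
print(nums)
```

nums[2] = nums[-1]-nums[1] = 1-4 = -3 → [6, 4, -3]
pop(1) removes 4 → [6, -3]
nums[-1] = nums[-1]-nums[0] = (-3)-6 = -9 → [6, -9]
insert 1 at 2 → [6, -9, 1]
insert 5 at 2 → [6, -9, 5, 1]

[6, -9, 5, 1]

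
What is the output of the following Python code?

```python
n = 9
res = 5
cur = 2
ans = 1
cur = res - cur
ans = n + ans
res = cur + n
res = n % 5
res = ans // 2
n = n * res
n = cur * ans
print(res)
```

5

cur = 5-2 = 3
ans = 9+1 = 10
res = 3+9 = 12
res = 9%5 = 4
res = 10//2 = 5
n = 9*5 = 45
n = 3*10 = 30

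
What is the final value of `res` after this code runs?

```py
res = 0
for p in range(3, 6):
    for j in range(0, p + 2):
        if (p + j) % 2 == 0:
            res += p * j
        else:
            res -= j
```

54

p=3,j=0: odd sum, res = 0-0 = 0
p=3,j=1: even sum, res = 0+3 = 3
p=3,j=2: odd sum, res = 3-2 = 1
p=3,j=3: even sum, res = 1+9 = 10
p=3,j=4: odd sum, res = 10-4 = 6
p=4,j=0: even sum, res = 6+0 = 6
p=4,j=1: odd sum, res = 6-1 = 5
p=4,j=2: even sum, res = 5+8 = 13
p=4,j=3: odd sum, res = 13-3 = 10
p=4,j=4: even sum, res = 10+16 = 26
p=4,j=5: odd sum, res = 26-5 = 21
p=5,j=0: odd sum, res = 21-0 = 21
p=5,j=1: even sum, res = 21+5 = 26
p=5,j=2: odd sum, res = 26-2 = 24
p=5,j=3: even sum, res = 24+15 = 39
p=5,j=4: odd sum, res = 39-4 = 35
p=5,j=5: even sum, res = 35+25 = 60
p=5,j=6: odd sum, res = 60-6 = 54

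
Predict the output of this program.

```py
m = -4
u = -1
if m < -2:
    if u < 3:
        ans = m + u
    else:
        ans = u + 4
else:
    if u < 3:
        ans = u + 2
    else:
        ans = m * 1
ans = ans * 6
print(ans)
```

m=-4, u=-1
m < -2 is True; u < 3 is True
→ ans = m + u = -5
ans = (-5)*6 = -30

-30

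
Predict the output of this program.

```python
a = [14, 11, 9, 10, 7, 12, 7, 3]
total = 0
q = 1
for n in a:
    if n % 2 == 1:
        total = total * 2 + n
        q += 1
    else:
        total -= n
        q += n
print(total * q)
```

n=14: not odd, total = 0-14 = -14; q=15
n=11: odd, total = (-14)*2+11 = -17; q=16
n=9: odd, total = (-17)*2+9 = -25; q=17
n=10: not odd, total = (-25)-10 = -35; q=27
n=7: odd, total = (-35)*2+7 = -63; q=28
n=12: not odd, total = (-63)-12 = -75; q=40
n=7: odd, total = (-75)*2+7 = -143; q=41
n=3: odd, total = (-143)*2+3 = -283; q=42
total*q = (-283)*42 = -11886

-11886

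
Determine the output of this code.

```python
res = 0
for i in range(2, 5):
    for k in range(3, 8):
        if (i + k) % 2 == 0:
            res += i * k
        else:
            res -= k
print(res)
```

65

i=2,k=3: odd sum, res = 0-3 = -3
i=2,k=4: even sum, res = (-3)+8 = 5
i=2,k=5: odd sum, res = 5-5 = 0
i=2,k=6: even sum, res = 0+12 = 12
i=2,k=7: odd sum, res = 12-7 = 5
i=3,k=3: even sum, res = 5+9 = 14
i=3,k=4: odd sum, res = 14-4 = 10
i=3,k=5: even sum, res = 10+15 = 25
i=3,k=6: odd sum, res = 25-6 = 19
i=3,k=7: even sum, res = 19+21 = 40
i=4,k=3: odd sum, res = 40-3 = 37
i=4,k=4: even sum, res = 37+16 = 53
i=4,k=5: odd sum, res = 53-5 = 48
i=4,k=6: even sum, res = 48+24 = 72
i=4,k=7: odd sum, res = 72-7 = 65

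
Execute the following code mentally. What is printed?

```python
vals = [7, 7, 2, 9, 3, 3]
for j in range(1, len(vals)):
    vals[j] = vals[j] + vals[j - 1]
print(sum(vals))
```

j=1: vals[1] = 7+7 = 14 → [7, 14, 2, 9, 3, 3]
j=2: vals[2] = 2+14 = 16 → [7, 14, 16, 9, 3, 3]
j=3: vals[3] = 9+16 = 25 → [7, 14, 16, 25, 3, 3]
j=4: vals[4] = 3+25 = 28 → [7, 14, 16, 25, 28, 3]
j=5: vals[5] = 3+28 = 31 → [7, 14, 16, 25, 28, 31]
sum = 121

121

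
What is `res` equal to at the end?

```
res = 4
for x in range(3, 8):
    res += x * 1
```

29

x=3: res = 4+3*1 = 7
x=4: res = 7+4*1 = 11
x=5: res = 11+5*1 = 16
x=6: res = 16+6*1 = 22
x=7: res = 22+7*1 = 29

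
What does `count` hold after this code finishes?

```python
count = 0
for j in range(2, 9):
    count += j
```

j=2: count = 0+2 = 2
j=3: count = 2+3 = 5
j=4: count = 5+4 = 9
j=5: count = 9+5 = 14
j=6: count = 14+6 = 20
j=7: count = 20+7 = 27
j=8: count = 27+8 = 35

35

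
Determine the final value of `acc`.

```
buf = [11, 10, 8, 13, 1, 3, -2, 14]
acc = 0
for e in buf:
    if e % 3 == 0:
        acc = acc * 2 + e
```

3

e=11: not %3==0
e=10: not %3==0
e=8: not %3==0
e=13: not %3==0
e=1: not %3==0
e=3: %3==0, acc = 0*2+3 = 3
e=-2: not %3==0
e=14: not %3==0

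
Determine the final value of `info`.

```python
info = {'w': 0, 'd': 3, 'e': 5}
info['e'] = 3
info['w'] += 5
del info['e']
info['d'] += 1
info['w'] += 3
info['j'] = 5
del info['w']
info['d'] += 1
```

{'d': 5, 'j': 5}

info['e'] = 3 → {'w': 0, 'd': 3, 'e': 3}
info['w'] = 0+5 = 5 → {'w': 5, 'd': 3, 'e': 3}
del 'e' → {'w': 5, 'd': 3}
info['d'] = 3+1 = 4 → {'w': 5, 'd': 4}
info['w'] = 5+3 = 8 → {'w': 8, 'd': 4}
info['j'] = 5 → {'w': 8, 'd': 4, 'j': 5}
del 'w' → {'d': 4, 'j': 5}
info['d'] = 4+1 = 5 → {'d': 5, 'j': 5}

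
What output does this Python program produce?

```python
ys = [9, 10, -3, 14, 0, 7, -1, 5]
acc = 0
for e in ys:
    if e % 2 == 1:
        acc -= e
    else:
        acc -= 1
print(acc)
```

e=9: odd, acc = 0-9 = -9
e=10: not odd, acc = (-9)-1 = -10
e=-3: odd, acc = (-10)-(-3) = -7
e=14: not odd, acc = (-7)-1 = -8
e=0: not odd, acc = (-8)-1 = -9
e=7: odd, acc = (-9)-7 = -16
e=-1: odd, acc = (-16)-(-1) = -15
e=5: odd, acc = (-15)-5 = -20

-20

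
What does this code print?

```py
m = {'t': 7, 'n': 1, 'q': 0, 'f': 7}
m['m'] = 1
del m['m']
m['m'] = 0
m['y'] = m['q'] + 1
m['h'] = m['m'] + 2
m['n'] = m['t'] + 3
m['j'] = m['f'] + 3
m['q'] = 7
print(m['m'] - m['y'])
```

-1

m['m'] = 1 → {'t': 7, 'n': 1, 'q': 0, 'f': 7, 'm': 1}
del 'm' → {'t': 7, 'n': 1, 'q': 0, 'f': 7}
m['m'] = 0 → {'t': 7, 'n': 1, 'q': 0, 'f': 7, 'm': 0}
m['y'] = m['q']+1 = 1 → {'t': 7, 'n': 1, 'q': 0, 'f': 7, 'm': 0, 'y': 1}
m['h'] = m['m']+2 = 2 → {'t': 7, 'n': 1, 'q': 0, 'f': 7, 'm': 0, 'y': 1, 'h': 2}
m['n'] = m['t']+3 = 10 → {'t': 7, 'n': 10, 'q': 0, 'f': 7, 'm': 0, 'y': 1, 'h': 2}
m['j'] = m['f']+3 = 10 → {'t': 7, 'n': 10, 'q': 0, 'f': 7, 'm': 0, 'y': 1, 'h': 2, 'j': 10}
m['q'] = 7 → {'t': 7, 'n': 10, 'q': 7, 'f': 7, 'm': 0, 'y': 1, 'h': 2, 'j': 10}
m['m']-m['y'] = 0-1 = -1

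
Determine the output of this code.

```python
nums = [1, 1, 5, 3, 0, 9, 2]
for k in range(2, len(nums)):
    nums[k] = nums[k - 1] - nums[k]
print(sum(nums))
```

k=2: nums[2] = 1-5 = -4 → [1, 1, -4, 3, 0, 9, 2]
k=3: nums[3] = (-4)-3 = -7 → [1, 1, -4, -7, 0, 9, 2]
k=4: nums[4] = (-7)-0 = -7 → [1, 1, -4, -7, -7, 9, 2]
k=5: nums[5] = (-7)-9 = -16 → [1, 1, -4, -7, -7, -16, 2]
k=6: nums[6] = (-16)-2 = -18 → [1, 1, -4, -7, -7, -16, -18]
sum = -50

-50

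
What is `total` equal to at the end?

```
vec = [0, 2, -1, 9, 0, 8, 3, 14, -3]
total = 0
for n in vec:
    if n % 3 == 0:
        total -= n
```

-9

n=0: %3==0, total = 0-0 = 0
n=2: not %3==0
n=-1: not %3==0
n=9: %3==0, total = 0-9 = -9
n=0: %3==0, total = (-9)-0 = -9
n=8: not %3==0
n=3: %3==0, total = (-9)-3 = -12
n=14: not %3==0
n=-3: %3==0, total = (-12)-(-3) = -9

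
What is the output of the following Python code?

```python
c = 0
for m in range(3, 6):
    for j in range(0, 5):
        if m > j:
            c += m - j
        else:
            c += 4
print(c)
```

m=3,j=0: 3>0, c = 0+3 = 3
m=3,j=1: 3>1, c = 3+2 = 5
m=3,j=2: 3>2, c = 5+1 = 6
m=3,j=3: not 3>3, c = 6+4 = 10
m=3,j=4: not 3>4, c = 10+4 = 14
m=4,j=0: 4>0, c = 14+4 = 18
m=4,j=1: 4>1, c = 18+3 = 21
m=4,j=2: 4>2, c = 21+2 = 23
m=4,j=3: 4>3, c = 23+1 = 24
m=4,j=4: not 4>4, c = 24+4 = 28
m=5,j=0: 5>0, c = 28+5 = 33
m=5,j=1: 5>1, c = 33+4 = 37
m=5,j=2: 5>2, c = 37+3 = 40
m=5,j=3: 5>3, c = 40+2 = 42
m=5,j=4: 5>4, c = 42+1 = 43

43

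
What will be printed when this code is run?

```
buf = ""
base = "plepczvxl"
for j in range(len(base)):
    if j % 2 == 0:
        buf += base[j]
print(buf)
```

pecvl

j=0: add 'p' → 'p'
j=1: skip
j=2: add 'e' → 'pe'
j=3: skip
j=4: add 'c' → 'pec'
j=5: skip
j=6: add 'v' → 'pecv'
j=7: skip
j=8: add 'l' → 'pecvl'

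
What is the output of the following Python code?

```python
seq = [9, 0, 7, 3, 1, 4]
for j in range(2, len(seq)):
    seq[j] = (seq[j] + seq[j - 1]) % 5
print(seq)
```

[9, 0, 2, 0, 1, 0]

j=2: seq[2] = (7+0)%5 = 2 → [9, 0, 2, 3, 1, 4]
j=3: seq[3] = (3+2)%5 = 0 → [9, 0, 2, 0, 1, 4]
j=4: seq[4] = (1+0)%5 = 1 → [9, 0, 2, 0, 1, 4]
j=5: seq[5] = (4+1)%5 = 0 → [9, 0, 2, 0, 1, 0]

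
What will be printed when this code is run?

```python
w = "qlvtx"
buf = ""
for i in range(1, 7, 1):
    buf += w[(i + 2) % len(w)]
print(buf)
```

i=1: add w[3]='t' → 't'
i=2: add w[4]='x' → 'tx'
i=3: add w[0]='q' → 'txq'
i=4: add w[1]='l' → 'txql'
i=5: add w[2]='v' → 'txqlv'
i=6: add w[3]='t' → 'txqlvt'

txqlvt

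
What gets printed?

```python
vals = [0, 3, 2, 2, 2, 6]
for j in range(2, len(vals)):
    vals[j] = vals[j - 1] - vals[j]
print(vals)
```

[0, 3, 1, -1, -3, -9]

j=2: vals[2] = 3-2 = 1 → [0, 3, 1, 2, 2, 6]
j=3: vals[3] = 1-2 = -1 → [0, 3, 1, -1, 2, 6]
j=4: vals[4] = (-1)-2 = -3 → [0, 3, 1, -1, -3, 6]
j=5: vals[5] = (-3)-6 = -9 → [0, 3, 1, -1, -3, -9]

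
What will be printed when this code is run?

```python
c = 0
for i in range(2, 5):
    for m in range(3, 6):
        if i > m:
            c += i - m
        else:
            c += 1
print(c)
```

9

i=2,m=3: not 2>3, c = 0+1 = 1
i=2,m=4: not 2>4, c = 1+1 = 2
i=2,m=5: not 2>5, c = 2+1 = 3
i=3,m=3: not 3>3, c = 3+1 = 4
i=3,m=4: not 3>4, c = 4+1 = 5
i=3,m=5: not 3>5, c = 5+1 = 6
i=4,m=3: 4>3, c = 6+1 = 7
i=4,m=4: not 4>4, c = 7+1 = 8
i=4,m=5: not 4>5, c = 8+1 = 9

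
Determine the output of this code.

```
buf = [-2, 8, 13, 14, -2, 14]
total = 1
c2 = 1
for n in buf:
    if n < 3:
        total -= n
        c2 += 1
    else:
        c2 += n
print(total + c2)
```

n=-2: <3, total = 1-(-2) = 3; c2=2
n=8: not <3; c2=10
n=13: not <3; c2=23
n=14: not <3; c2=37
n=-2: <3, total = 3-(-2) = 5; c2=38
n=14: not <3; c2=52
total+c2 = 5+52 = 57

57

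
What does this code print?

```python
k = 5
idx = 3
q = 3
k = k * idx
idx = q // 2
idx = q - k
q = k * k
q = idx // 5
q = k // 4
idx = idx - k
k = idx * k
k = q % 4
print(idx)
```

k = 5*3 = 15
idx = 3//2 = 1
idx = 3-15 = -12
q = 15*15 = 225
q = (-12)//5 = -3
q = 15//4 = 3
idx = (-12)-15 = -27
k = (-27)*15 = -405
k = 3%4 = 3

-27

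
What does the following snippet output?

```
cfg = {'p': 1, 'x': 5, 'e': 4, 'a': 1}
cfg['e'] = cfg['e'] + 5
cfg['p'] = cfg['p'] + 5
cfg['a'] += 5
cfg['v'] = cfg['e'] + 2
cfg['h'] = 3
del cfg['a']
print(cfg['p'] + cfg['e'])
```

15

cfg['e'] = cfg['e']+5 = 9 → {'p': 1, 'x': 5, 'e': 9, 'a': 1}
cfg['p'] = cfg['p']+5 = 6 → {'p': 6, 'x': 5, 'e': 9, 'a': 1}
cfg['a'] = 1+5 = 6 → {'p': 6, 'x': 5, 'e': 9, 'a': 6}
cfg['v'] = cfg['e']+2 = 11 → {'p': 6, 'x': 5, 'e': 9, 'a': 6, 'v': 11}
cfg['h'] = 3 → {'p': 6, 'x': 5, 'e': 9, 'a': 6, 'v': 11, 'h': 3}
del 'a' → {'p': 6, 'x': 5, 'e': 9, 'v': 11, 'h': 3}
cfg['p']+cfg['e'] = 6+9 = 15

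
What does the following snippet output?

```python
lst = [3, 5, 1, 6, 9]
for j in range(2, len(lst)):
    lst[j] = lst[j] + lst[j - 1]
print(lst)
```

[3, 5, 6, 12, 21]

j=2: lst[2] = 1+5 = 6 → [3, 5, 6, 6, 9]
j=3: lst[3] = 6+6 = 12 → [3, 5, 6, 12, 9]
j=4: lst[4] = 9+12 = 21 → [3, 5, 6, 12, 21]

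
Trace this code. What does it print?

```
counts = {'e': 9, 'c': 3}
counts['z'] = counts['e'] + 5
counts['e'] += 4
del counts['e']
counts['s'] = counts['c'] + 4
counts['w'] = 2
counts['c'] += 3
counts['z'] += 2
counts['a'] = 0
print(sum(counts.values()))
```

counts['z'] = counts['e']+5 = 14 → {'e': 9, 'c': 3, 'z': 14}
counts['e'] = 9+4 = 13 → {'e': 13, 'c': 3, 'z': 14}
del 'e' → {'c': 3, 'z': 14}
counts['s'] = counts['c']+4 = 7 → {'c': 3, 'z': 14, 's': 7}
counts['w'] = 2 → {'c': 3, 'z': 14, 's': 7, 'w': 2}
counts['c'] = 3+3 = 6 → {'c': 6, 'z': 14, 's': 7, 'w': 2}
counts['z'] = 14+2 = 16 → {'c': 6, 'z': 16, 's': 7, 'w': 2}
counts['a'] = 0 → {'c': 6, 'z': 16, 's': 7, 'w': 2, 'a': 0}
sum of values = 31

31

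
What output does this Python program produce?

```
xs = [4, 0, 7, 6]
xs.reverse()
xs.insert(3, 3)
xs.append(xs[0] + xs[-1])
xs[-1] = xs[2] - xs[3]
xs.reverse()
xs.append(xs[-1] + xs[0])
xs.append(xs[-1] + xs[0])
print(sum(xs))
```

reverse → [6, 7, 0, 4]
insert 3 at 3 → [6, 7, 0, 3, 4]
append xs[0]+xs[-1] = 6+4 = 10 → [6, 7, 0, 3, 4, 10]
xs[-1] = xs[2]-xs[3] = 0-3 = -3 → [6, 7, 0, 3, 4, -3]
reverse → [-3, 4, 3, 0, 7, 6]
append xs[-1]+xs[0] = 6+(-3) = 3 → [-3, 4, 3, 0, 7, 6, 3]
append xs[-1]+xs[0] = 3+(-3) = 0 → [-3, 4, 3, 0, 7, 6, 3, 0]
sum = 20

20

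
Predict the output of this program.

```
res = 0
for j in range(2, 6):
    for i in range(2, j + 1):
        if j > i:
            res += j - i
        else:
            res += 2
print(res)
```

j=2,i=2: not 2>2, res = 0+2 = 2
j=3,i=2: 3>2, res = 2+1 = 3
j=3,i=3: not 3>3, res = 3+2 = 5
j=4,i=2: 4>2, res = 5+2 = 7
j=4,i=3: 4>3, res = 7+1 = 8
j=4,i=4: not 4>4, res = 8+2 = 10
j=5,i=2: 5>2, res = 10+3 = 13
j=5,i=3: 5>3, res = 13+2 = 15
j=5,i=4: 5>4, res = 15+1 = 16
j=5,i=5: not 5>5, res = 16+2 = 18

18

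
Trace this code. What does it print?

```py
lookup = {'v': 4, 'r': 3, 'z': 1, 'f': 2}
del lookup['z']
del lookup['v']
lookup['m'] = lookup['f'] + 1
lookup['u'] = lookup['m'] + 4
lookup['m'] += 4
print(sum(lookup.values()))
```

del 'z' → {'v': 4, 'r': 3, 'f': 2}
del 'v' → {'r': 3, 'f': 2}
lookup['m'] = lookup['f']+1 = 3 → {'r': 3, 'f': 2, 'm': 3}
lookup['u'] = lookup['m']+4 = 7 → {'r': 3, 'f': 2, 'm': 3, 'u': 7}
lookup['m'] = 3+4 = 7 → {'r': 3, 'f': 2, 'm': 7, 'u': 7}
sum of values = 19

19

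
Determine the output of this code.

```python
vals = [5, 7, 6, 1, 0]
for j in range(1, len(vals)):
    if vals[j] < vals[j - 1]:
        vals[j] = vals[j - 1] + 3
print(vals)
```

[5, 7, 10, 13, 16]

j=1: 7>=5, unchanged → [5, 7, 6, 1, 0]
j=2: 6<7, vals[2] = 7+3 = 10 → [5, 7, 10, 1, 0]
j=3: 1<10, vals[3] = 10+3 = 13 → [5, 7, 10, 13, 0]
j=4: 0<13, vals[4] = 13+3 = 16 → [5, 7, 10, 13, 16]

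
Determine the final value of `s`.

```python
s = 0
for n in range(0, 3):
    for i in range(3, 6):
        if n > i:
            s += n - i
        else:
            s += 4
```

n=0,i=3: not 0>3, s = 0+4 = 4
n=0,i=4: not 0>4, s = 4+4 = 8
n=0,i=5: not 0>5, s = 8+4 = 12
n=1,i=3: not 1>3, s = 12+4 = 16
n=1,i=4: not 1>4, s = 16+4 = 20
n=1,i=5: not 1>5, s = 20+4 = 24
n=2,i=3: not 2>3, s = 24+4 = 28
n=2,i=4: not 2>4, s = 28+4 = 32
n=2,i=5: not 2>5, s = 32+4 = 36

36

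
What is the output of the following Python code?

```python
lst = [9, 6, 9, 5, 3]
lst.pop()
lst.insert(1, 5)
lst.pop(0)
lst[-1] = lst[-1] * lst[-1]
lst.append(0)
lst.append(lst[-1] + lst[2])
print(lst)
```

pop() removes 3 → [9, 6, 9, 5]
insert 5 at 1 → [9, 5, 6, 9, 5]
pop(0) removes 9 → [5, 6, 9, 5]
lst[-1] = lst[-1]*lst[-1] = 5*5 = 25 → [5, 6, 9, 25]
append 0 → [5, 6, 9, 25, 0]
append lst[-1]+lst[2] = 0+9 = 9 → [5, 6, 9, 25, 0, 9]

[5, 6, 9, 25, 0, 9]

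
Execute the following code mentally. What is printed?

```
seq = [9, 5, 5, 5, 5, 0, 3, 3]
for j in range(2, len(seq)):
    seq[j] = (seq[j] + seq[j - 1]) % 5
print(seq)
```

j=2: seq[2] = (5+5)%5 = 0 → [9, 5, 0, 5, 5, 0, 3, 3]
j=3: seq[3] = (5+0)%5 = 0 → [9, 5, 0, 0, 5, 0, 3, 3]
j=4: seq[4] = (5+0)%5 = 0 → [9, 5, 0, 0, 0, 0, 3, 3]
j=5: seq[5] = (0+0)%5 = 0 → [9, 5, 0, 0, 0, 0, 3, 3]
j=6: seq[6] = (3+0)%5 = 3 → [9, 5, 0, 0, 0, 0, 3, 3]
j=7: seq[7] = (3+3)%5 = 1 → [9, 5, 0, 0, 0, 0, 3, 1]

[9, 5, 0, 0, 0, 0, 3, 1]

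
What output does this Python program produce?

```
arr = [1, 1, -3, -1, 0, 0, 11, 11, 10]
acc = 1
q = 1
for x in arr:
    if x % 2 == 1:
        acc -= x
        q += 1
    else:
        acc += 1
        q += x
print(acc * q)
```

x=1: odd, acc = 1-1 = 0; q=2
x=1: odd, acc = 0-1 = -1; q=3
x=-3: odd, acc = (-1)-(-3) = 2; q=4
x=-1: odd, acc = 2-(-1) = 3; q=5
x=0: not odd, acc = 3+1 = 4; q=5
x=0: not odd, acc = 4+1 = 5; q=5
x=11: odd, acc = 5-11 = -6; q=6
x=11: odd, acc = (-6)-11 = -17; q=7
x=10: not odd, acc = (-17)+1 = -16; q=17
acc*q = (-16)*17 = -272

-272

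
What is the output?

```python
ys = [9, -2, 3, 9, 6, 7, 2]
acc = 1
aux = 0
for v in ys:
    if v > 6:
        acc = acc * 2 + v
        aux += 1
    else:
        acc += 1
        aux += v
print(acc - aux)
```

v=9: >6, acc = 1*2+9 = 11; aux=1
v=-2: not >6, acc = 11+1 = 12; aux=-1
v=3: not >6, acc = 12+1 = 13; aux=2
v=9: >6, acc = 13*2+9 = 35; aux=3
v=6: not >6, acc = 35+1 = 36; aux=9
v=7: >6, acc = 36*2+7 = 79; aux=10
v=2: not >6, acc = 79+1 = 80; aux=12
acc-aux = 80-12 = 68

68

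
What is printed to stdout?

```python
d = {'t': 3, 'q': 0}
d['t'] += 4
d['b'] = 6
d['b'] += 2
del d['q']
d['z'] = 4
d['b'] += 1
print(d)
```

d['t'] = 3+4 = 7 → {'t': 7, 'q': 0}
d['b'] = 6 → {'t': 7, 'q': 0, 'b': 6}
d['b'] = 6+2 = 8 → {'t': 7, 'q': 0, 'b': 8}
del 'q' → {'t': 7, 'b': 8}
d['z'] = 4 → {'t': 7, 'b': 8, 'z': 4}
d['b'] = 8+1 = 9 → {'t': 7, 'b': 9, 'z': 4}

{'t': 7, 'b': 9, 'z': 4}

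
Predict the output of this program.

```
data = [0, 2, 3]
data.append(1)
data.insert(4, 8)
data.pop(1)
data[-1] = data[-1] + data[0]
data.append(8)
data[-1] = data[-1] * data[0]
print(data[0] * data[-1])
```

append 1 → [0, 2, 3, 1]
insert 8 at 4 → [0, 2, 3, 1, 8]
pop(1) removes 2 → [0, 3, 1, 8]
data[-1] = data[-1]+data[0] = 8+0 = 8 → [0, 3, 1, 8]
append 8 → [0, 3, 1, 8, 8]
data[-1] = data[-1]*data[0] = 8*0 = 0 → [0, 3, 1, 8, 0]
data[0]*data[-1] = 0*0 = 0

0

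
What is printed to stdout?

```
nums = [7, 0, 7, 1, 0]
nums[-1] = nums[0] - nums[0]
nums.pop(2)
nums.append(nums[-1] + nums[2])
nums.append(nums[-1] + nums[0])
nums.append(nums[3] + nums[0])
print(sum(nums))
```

24

nums[-1] = nums[0]-nums[0] = 7-7 = 0 → [7, 0, 7, 1, 0]
pop(2) removes 7 → [7, 0, 1, 0]
append nums[-1]+nums[2] = 0+1 = 1 → [7, 0, 1, 0, 1]
append nums[-1]+nums[0] = 1+7 = 8 → [7, 0, 1, 0, 1, 8]
append nums[3]+nums[0] = 0+7 = 7 → [7, 0, 1, 0, 1, 8, 7]
sum = 24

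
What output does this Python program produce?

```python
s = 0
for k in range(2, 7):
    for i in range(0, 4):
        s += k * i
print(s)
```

k=2,i=0: s = 0+0 = 0
k=2,i=1: s = 0+2 = 2
k=2,i=2: s = 2+4 = 6
k=2,i=3: s = 6+6 = 12
k=3,i=0: s = 12+0 = 12
k=3,i=1: s = 12+3 = 15
k=3,i=2: s = 15+6 = 21
k=3,i=3: s = 21+9 = 30
k=4,i=0: s = 30+0 = 30
k=4,i=1: s = 30+4 = 34
k=4,i=2: s = 34+8 = 42
k=4,i=3: s = 42+12 = 54
k=5,i=0: s = 54+0 = 54
k=5,i=1: s = 54+5 = 59
k=5,i=2: s = 59+10 = 69
k=5,i=3: s = 69+15 = 84
k=6,i=0: s = 84+0 = 84
k=6,i=1: s = 84+6 = 90
k=6,i=2: s = 90+12 = 102
k=6,i=3: s = 102+18 = 120

120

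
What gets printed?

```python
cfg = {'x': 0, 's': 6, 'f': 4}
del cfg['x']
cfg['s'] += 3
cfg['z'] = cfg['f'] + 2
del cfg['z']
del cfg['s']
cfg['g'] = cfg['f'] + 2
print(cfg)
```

del 'x' → {'s': 6, 'f': 4}
cfg['s'] = 6+3 = 9 → {'s': 9, 'f': 4}
cfg['z'] = cfg['f']+2 = 6 → {'s': 9, 'f': 4, 'z': 6}
del 'z' → {'s': 9, 'f': 4}
del 's' → {'f': 4}
cfg['g'] = cfg['f']+2 = 6 → {'f': 4, 'g': 6}

{'f': 4, 'g': 6}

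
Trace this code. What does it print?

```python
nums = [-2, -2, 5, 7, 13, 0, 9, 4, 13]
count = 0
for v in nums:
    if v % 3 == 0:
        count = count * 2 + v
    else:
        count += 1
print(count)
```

31

v=-2: not %3==0, count = 0+1 = 1
v=-2: not %3==0, count = 1+1 = 2
v=5: not %3==0, count = 2+1 = 3
v=7: not %3==0, count = 3+1 = 4
v=13: not %3==0, count = 4+1 = 5
v=0: %3==0, count = 5*2+0 = 10
v=9: %3==0, count = 10*2+9 = 29
v=4: not %3==0, count = 29+1 = 30
v=13: not %3==0, count = 30+1 = 31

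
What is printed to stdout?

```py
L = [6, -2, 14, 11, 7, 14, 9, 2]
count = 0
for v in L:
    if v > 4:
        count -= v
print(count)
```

v=6: >4, count = 0-6 = -6
v=-2: not >4
v=14: >4, count = (-6)-14 = -20
v=11: >4, count = (-20)-11 = -31
v=7: >4, count = (-31)-7 = -38
v=14: >4, count = (-38)-14 = -52
v=9: >4, count = (-52)-9 = -61
v=2: not >4

-61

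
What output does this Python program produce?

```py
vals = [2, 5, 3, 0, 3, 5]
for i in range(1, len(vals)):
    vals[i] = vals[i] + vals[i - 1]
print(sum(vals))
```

60

i=1: vals[1] = 5+2 = 7 → [2, 7, 3, 0, 3, 5]
i=2: vals[2] = 3+7 = 10 → [2, 7, 10, 0, 3, 5]
i=3: vals[3] = 0+10 = 10 → [2, 7, 10, 10, 3, 5]
i=4: vals[4] = 3+10 = 13 → [2, 7, 10, 10, 13, 5]
i=5: vals[5] = 5+13 = 18 → [2, 7, 10, 10, 13, 18]
sum = 60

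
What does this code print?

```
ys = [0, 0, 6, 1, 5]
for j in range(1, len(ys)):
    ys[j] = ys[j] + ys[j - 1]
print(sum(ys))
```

j=1: ys[1] = 0+0 = 0 → [0, 0, 6, 1, 5]
j=2: ys[2] = 6+0 = 6 → [0, 0, 6, 1, 5]
j=3: ys[3] = 1+6 = 7 → [0, 0, 6, 7, 5]
j=4: ys[4] = 5+7 = 12 → [0, 0, 6, 7, 12]
sum = 25

25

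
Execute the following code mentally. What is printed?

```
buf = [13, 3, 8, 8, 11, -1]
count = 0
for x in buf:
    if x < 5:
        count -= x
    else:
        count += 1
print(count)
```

x=13: not <5, count = 0+1 = 1
x=3: <5, count = 1-3 = -2
x=8: not <5, count = (-2)+1 = -1
x=8: not <5, count = (-1)+1 = 0
x=11: not <5, count = 0+1 = 1
x=-1: <5, count = 1-(-1) = 2

2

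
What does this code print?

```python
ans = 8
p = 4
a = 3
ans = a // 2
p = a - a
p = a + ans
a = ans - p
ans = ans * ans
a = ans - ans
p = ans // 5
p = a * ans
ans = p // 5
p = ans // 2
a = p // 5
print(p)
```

0

ans = 3//2 = 1
p = 3-3 = 0
p = 3+1 = 4
a = 1-4 = -3
ans = 1*1 = 1
a = 1-1 = 0
p = 1//5 = 0
p = 0*1 = 0
ans = 0//5 = 0
p = 0//2 = 0
a = 0//5 = 0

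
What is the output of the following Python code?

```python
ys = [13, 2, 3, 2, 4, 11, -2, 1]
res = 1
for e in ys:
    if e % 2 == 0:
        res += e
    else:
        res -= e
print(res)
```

e=13: not even, res = 1-13 = -12
e=2: even, res = (-12)+2 = -10
e=3: not even, res = (-10)-3 = -13
e=2: even, res = (-13)+2 = -11
e=4: even, res = (-11)+4 = -7
e=11: not even, res = (-7)-11 = -18
e=-2: even, res = (-18)+(-2) = -20
e=1: not even, res = (-20)-1 = -21

-21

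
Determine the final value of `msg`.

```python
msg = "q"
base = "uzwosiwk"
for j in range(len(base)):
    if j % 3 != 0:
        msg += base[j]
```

j=0: skip
j=1: add 'z' → 'qz'
j=2: add 'w' → 'qzw'
j=3: skip
j=4: add 's' → 'qzws'
j=5: add 'i' → 'qzwsi'
j=6: skip
j=7: add 'k' → 'qzwsik'

'qzwsik'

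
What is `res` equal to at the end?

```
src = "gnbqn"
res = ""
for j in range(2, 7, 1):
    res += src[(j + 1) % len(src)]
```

'qngnb'

j=2: add src[3]='q' → 'q'
j=3: add src[4]='n' → 'qn'
j=4: add src[0]='g' → 'qng'
j=5: add src[1]='n' → 'qngn'
j=6: add src[2]='b' → 'qngnb'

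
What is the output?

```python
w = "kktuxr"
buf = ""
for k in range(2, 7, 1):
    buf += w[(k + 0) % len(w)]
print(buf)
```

tuxrk

k=2: add w[2]='t' → 't'
k=3: add w[3]='u' → 'tu'
k=4: add w[4]='x' → 'tux'
k=5: add w[5]='r' → 'tuxr'
k=6: add w[0]='k' → 'tuxrk'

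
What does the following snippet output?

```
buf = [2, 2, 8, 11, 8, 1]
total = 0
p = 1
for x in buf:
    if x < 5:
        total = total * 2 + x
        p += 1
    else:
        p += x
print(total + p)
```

x=2: <5, total = 0*2+2 = 2; p=2
x=2: <5, total = 2*2+2 = 6; p=3
x=8: not <5; p=11
x=11: not <5; p=22
x=8: not <5; p=30
x=1: <5, total = 6*2+1 = 13; p=31
total+p = 13+31 = 44

44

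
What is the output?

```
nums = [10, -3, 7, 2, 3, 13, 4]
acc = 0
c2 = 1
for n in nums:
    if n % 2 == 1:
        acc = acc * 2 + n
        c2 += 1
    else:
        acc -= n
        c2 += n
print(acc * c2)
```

n=10: not odd, acc = 0-10 = -10; c2=11
n=-3: odd, acc = (-10)*2+(-3) = -23; c2=12
n=7: odd, acc = (-23)*2+7 = -39; c2=13
n=2: not odd, acc = (-39)-2 = -41; c2=15
n=3: odd, acc = (-41)*2+3 = -79; c2=16
n=13: odd, acc = (-79)*2+13 = -145; c2=17
n=4: not odd, acc = (-145)-4 = -149; c2=21
acc*c2 = (-149)*21 = -3129

-3129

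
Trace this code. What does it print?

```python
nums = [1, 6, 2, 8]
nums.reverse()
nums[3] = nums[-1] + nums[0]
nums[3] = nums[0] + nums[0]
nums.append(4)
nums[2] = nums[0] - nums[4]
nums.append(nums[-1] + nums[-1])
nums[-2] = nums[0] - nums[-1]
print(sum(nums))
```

reverse → [8, 2, 6, 1]
nums[3] = nums[-1]+nums[0] = 1+8 = 9 → [8, 2, 6, 9]
nums[3] = nums[0]+nums[0] = 8+8 = 16 → [8, 2, 6, 16]
append 4 → [8, 2, 6, 16, 4]
nums[2] = nums[0]-nums[4] = 8-4 = 4 → [8, 2, 4, 16, 4]
append nums[-1]+nums[-1] = 4+4 = 8 → [8, 2, 4, 16, 4, 8]
nums[-2] = nums[0]-nums[-1] = 8-8 = 0 → [8, 2, 4, 16, 0, 8]
sum = 38

38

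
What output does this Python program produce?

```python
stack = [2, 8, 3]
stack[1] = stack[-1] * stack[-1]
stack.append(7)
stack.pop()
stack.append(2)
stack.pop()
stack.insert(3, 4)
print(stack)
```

[2, 9, 3, 4]

stack[1] = stack[-1]*stack[-1] = 3*3 = 9 → [2, 9, 3]
append 7 → [2, 9, 3, 7]
pop() removes 7 → [2, 9, 3]
append 2 → [2, 9, 3, 2]
pop() removes 2 → [2, 9, 3]
insert 4 at 3 → [2, 9, 3, 4]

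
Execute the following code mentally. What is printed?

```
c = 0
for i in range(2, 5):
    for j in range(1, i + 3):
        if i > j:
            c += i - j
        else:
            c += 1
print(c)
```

i=2,j=1: 2>1, c = 0+1 = 1
i=2,j=2: not 2>2, c = 1+1 = 2
i=2,j=3: not 2>3, c = 2+1 = 3
i=2,j=4: not 2>4, c = 3+1 = 4
i=3,j=1: 3>1, c = 4+2 = 6
i=3,j=2: 3>2, c = 6+1 = 7
i=3,j=3: not 3>3, c = 7+1 = 8
i=3,j=4: not 3>4, c = 8+1 = 9
i=3,j=5: not 3>5, c = 9+1 = 10
i=4,j=1: 4>1, c = 10+3 = 13
i=4,j=2: 4>2, c = 13+2 = 15
i=4,j=3: 4>3, c = 15+1 = 16
i=4,j=4: not 4>4, c = 16+1 = 17
i=4,j=5: not 4>5, c = 17+1 = 18
i=4,j=6: not 4>6, c = 18+1 = 19

19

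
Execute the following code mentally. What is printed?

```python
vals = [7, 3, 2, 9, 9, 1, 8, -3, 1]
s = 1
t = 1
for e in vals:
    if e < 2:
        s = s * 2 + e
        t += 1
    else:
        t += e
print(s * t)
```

e=7: not <2; t=8
e=3: not <2; t=11
e=2: not <2; t=13
e=9: not <2; t=22
e=9: not <2; t=31
e=1: <2, s = 1*2+1 = 3; t=32
e=8: not <2; t=40
e=-3: <2, s = 3*2+(-3) = 3; t=41
e=1: <2, s = 3*2+1 = 7; t=42
s*t = 7*42 = 294

294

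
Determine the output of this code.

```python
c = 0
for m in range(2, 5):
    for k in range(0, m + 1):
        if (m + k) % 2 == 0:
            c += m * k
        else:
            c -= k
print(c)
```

m=2,k=0: even sum, c = 0+0 = 0
m=2,k=1: odd sum, c = 0-1 = -1
m=2,k=2: even sum, c = (-1)+4 = 3
m=3,k=0: odd sum, c = 3-0 = 3
m=3,k=1: even sum, c = 3+3 = 6
m=3,k=2: odd sum, c = 6-2 = 4
m=3,k=3: even sum, c = 4+9 = 13
m=4,k=0: even sum, c = 13+0 = 13
m=4,k=1: odd sum, c = 13-1 = 12
m=4,k=2: even sum, c = 12+8 = 20
m=4,k=3: odd sum, c = 20-3 = 17
m=4,k=4: even sum, c = 17+16 = 33

33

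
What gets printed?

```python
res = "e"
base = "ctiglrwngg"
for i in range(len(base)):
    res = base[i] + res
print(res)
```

i=0: prepend 'c' → 'ce'
i=1: prepend 't' → 'tce'
i=2: prepend 'i' → 'itce'
i=3: prepend 'g' → 'gitce'
i=4: prepend 'l' → 'lgitce'
i=5: prepend 'r' → 'rlgitce'
i=6: prepend 'w' → 'wrlgitce'
i=7: prepend 'n' → 'nwrlgitce'
i=8: prepend 'g' → 'gnwrlgitce'
i=9: prepend 'g' → 'ggnwrlgitce'

ggnwrlgitce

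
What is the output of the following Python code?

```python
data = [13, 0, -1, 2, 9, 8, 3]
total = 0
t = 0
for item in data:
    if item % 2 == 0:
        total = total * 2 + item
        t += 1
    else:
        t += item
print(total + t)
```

item=13: not even; t=13
item=0: even, total = 0*2+0 = 0; t=14
item=-1: not even; t=13
item=2: even, total = 0*2+2 = 2; t=14
item=9: not even; t=23
item=8: even, total = 2*2+8 = 12; t=24
item=3: not even; t=27
total+t = 12+27 = 39

39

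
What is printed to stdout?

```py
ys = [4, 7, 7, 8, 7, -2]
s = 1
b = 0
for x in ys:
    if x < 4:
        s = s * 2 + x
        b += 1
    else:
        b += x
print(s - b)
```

-34

x=4: not <4; b=4
x=7: not <4; b=11
x=7: not <4; b=18
x=8: not <4; b=26
x=7: not <4; b=33
x=-2: <4, s = 1*2+(-2) = 0; b=34
s-b = 0-34 = -34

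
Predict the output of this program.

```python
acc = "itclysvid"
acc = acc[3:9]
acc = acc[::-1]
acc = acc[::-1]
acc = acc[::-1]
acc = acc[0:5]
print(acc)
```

divsy

slice [3:9] → 'lysvid'
reverse → 'divsyl'
reverse → 'lysvid'
reverse → 'divsyl'
slice [0:5] → 'divsy'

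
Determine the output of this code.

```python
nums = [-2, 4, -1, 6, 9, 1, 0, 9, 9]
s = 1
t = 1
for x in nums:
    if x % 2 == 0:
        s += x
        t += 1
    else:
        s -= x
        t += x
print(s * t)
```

x=-2: even, s = 1+(-2) = -1; t=2
x=4: even, s = (-1)+4 = 3; t=3
x=-1: not even, s = 3-(-1) = 4; t=2
x=6: even, s = 4+6 = 10; t=3
x=9: not even, s = 10-9 = 1; t=12
x=1: not even, s = 1-1 = 0; t=13
x=0: even, s = 0+0 = 0; t=14
x=9: not even, s = 0-9 = -9; t=23
x=9: not even, s = (-9)-9 = -18; t=32
s*t = (-18)*32 = -576

-576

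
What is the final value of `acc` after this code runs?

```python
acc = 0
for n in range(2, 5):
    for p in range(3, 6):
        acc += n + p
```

n=2,p=3: acc = 0+5 = 5
n=2,p=4: acc = 5+6 = 11
n=2,p=5: acc = 11+7 = 18
n=3,p=3: acc = 18+6 = 24
n=3,p=4: acc = 24+7 = 31
n=3,p=5: acc = 31+8 = 39
n=4,p=3: acc = 39+7 = 46
n=4,p=4: acc = 46+8 = 54
n=4,p=5: acc = 54+9 = 63

63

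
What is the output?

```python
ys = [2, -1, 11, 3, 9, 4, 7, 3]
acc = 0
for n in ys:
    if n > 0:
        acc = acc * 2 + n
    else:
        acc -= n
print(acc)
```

697

n=2: >0, acc = 0*2+2 = 2
n=-1: not >0, acc = 2-(-1) = 3
n=11: >0, acc = 3*2+11 = 17
n=3: >0, acc = 17*2+3 = 37
n=9: >0, acc = 37*2+9 = 83
n=4: >0, acc = 83*2+4 = 170
n=7: >0, acc = 170*2+7 = 347
n=3: >0, acc = 347*2+3 = 697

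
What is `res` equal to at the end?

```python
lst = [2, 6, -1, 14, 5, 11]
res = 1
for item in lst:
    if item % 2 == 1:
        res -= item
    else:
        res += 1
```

item=2: not odd, res = 1+1 = 2
item=6: not odd, res = 2+1 = 3
item=-1: odd, res = 3-(-1) = 4
item=14: not odd, res = 4+1 = 5
item=5: odd, res = 5-5 = 0
item=11: odd, res = 0-11 = -11

-11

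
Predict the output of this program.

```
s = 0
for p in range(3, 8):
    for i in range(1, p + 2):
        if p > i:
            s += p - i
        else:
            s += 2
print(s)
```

p=3,i=1: 3>1, s = 0+2 = 2
p=3,i=2: 3>2, s = 2+1 = 3
p=3,i=3: not 3>3, s = 3+2 = 5
p=3,i=4: not 3>4, s = 5+2 = 7
p=4,i=1: 4>1, s = 7+3 = 10
p=4,i=2: 4>2, s = 10+2 = 12
p=4,i=3: 4>3, s = 12+1 = 13
p=4,i=4: not 4>4, s = 13+2 = 15
p=4,i=5: not 4>5, s = 15+2 = 17
p=5,i=1: 5>1, s = 17+4 = 21
p=5,i=2: 5>2, s = 21+3 = 24
p=5,i=3: 5>3, s = 24+2 = 26
p=5,i=4: 5>4, s = 26+1 = 27
p=5,i=5: not 5>5, s = 27+2 = 29
p=5,i=6: not 5>6, s = 29+2 = 31
p=6,i=1: 6>1, s = 31+5 = 36
p=6,i=2: 6>2, s = 36+4 = 40
p=6,i=3: 6>3, s = 40+3 = 43
p=6,i=4: 6>4, s = 43+2 = 45
p=6,i=5: 6>5, s = 45+1 = 46
p=6,i=6: not 6>6, s = 46+2 = 48
p=6,i=7: not 6>7, s = 48+2 = 50
p=7,i=1: 7>1, s = 50+6 = 56
p=7,i=2: 7>2, s = 56+5 = 61
p=7,i=3: 7>3, s = 61+4 = 65
p=7,i=4: 7>4, s = 65+3 = 68
p=7,i=5: 7>5, s = 68+2 = 70
p=7,i=6: 7>6, s = 70+1 = 71
p=7,i=7: not 7>7, s = 71+2 = 73
p=7,i=8: not 7>8, s = 73+2 = 75

75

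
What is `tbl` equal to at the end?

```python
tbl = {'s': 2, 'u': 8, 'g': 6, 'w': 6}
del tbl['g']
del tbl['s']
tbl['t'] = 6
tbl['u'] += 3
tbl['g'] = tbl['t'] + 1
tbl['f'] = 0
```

{'u': 11, 'w': 6, 't': 6, 'g': 7, 'f': 0}

del 'g' → {'s': 2, 'u': 8, 'w': 6}
del 's' → {'u': 8, 'w': 6}
tbl['t'] = 6 → {'u': 8, 'w': 6, 't': 6}
tbl['u'] = 8+3 = 11 → {'u': 11, 'w': 6, 't': 6}
tbl['g'] = tbl['t']+1 = 7 → {'u': 11, 'w': 6, 't': 6, 'g': 7}
tbl['f'] = 0 → {'u': 11, 'w': 6, 't': 6, 'g': 7, 'f': 0}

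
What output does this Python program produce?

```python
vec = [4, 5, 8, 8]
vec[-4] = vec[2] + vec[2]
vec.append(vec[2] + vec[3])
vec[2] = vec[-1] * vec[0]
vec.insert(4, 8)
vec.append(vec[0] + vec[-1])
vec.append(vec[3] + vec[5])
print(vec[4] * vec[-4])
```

vec[-4] = vec[2]+vec[2] = 8+8 = 16 → [16, 5, 8, 8]
append vec[2]+vec[3] = 8+8 = 16 → [16, 5, 8, 8, 16]
vec[2] = vec[-1]*vec[0] = 16*16 = 256 → [16, 5, 256, 8, 16]
insert 8 at 4 → [16, 5, 256, 8, 8, 16]
append vec[0]+vec[-1] = 16+16 = 32 → [16, 5, 256, 8, 8, 16, 32]
append vec[3]+vec[5] = 8+16 = 24 → [16, 5, 256, 8, 8, 16, 32, 24]
vec[4]*vec[-4] = 8*8 = 64

64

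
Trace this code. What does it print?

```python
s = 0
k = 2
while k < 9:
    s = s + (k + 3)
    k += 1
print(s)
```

56

k=2: s = 0+5 = 5
k=3: s = 5+6 = 11
k=4: s = 11+7 = 18
k=5: s = 18+8 = 26
k=6: s = 26+9 = 35
k=7: s = 35+10 = 45
k=8: s = 45+11 = 56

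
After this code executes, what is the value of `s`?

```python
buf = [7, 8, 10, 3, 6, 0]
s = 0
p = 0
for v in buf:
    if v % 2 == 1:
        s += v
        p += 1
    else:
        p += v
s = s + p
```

v=7: odd, s = 0+7 = 7; p=1
v=8: not odd; p=9
v=10: not odd; p=19
v=3: odd, s = 7+3 = 10; p=20
v=6: not odd; p=26
v=0: not odd; p=26
s+p = 10+26 = 36

36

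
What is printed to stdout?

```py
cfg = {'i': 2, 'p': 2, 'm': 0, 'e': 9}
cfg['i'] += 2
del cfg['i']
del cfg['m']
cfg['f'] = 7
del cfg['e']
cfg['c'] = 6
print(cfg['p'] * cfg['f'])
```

14

cfg['i'] = 2+2 = 4 → {'i': 4, 'p': 2, 'm': 0, 'e': 9}
del 'i' → {'p': 2, 'm': 0, 'e': 9}
del 'm' → {'p': 2, 'e': 9}
cfg['f'] = 7 → {'p': 2, 'e': 9, 'f': 7}
del 'e' → {'p': 2, 'f': 7}
cfg['c'] = 6 → {'p': 2, 'f': 7, 'c': 6}
cfg['p']*cfg['f'] = 2*7 = 14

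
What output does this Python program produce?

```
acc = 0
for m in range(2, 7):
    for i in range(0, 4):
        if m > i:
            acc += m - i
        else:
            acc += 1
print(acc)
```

54

m=2,i=0: 2>0, acc = 0+2 = 2
m=2,i=1: 2>1, acc = 2+1 = 3
m=2,i=2: not 2>2, acc = 3+1 = 4
m=2,i=3: not 2>3, acc = 4+1 = 5
m=3,i=0: 3>0, acc = 5+3 = 8
m=3,i=1: 3>1, acc = 8+2 = 10
m=3,i=2: 3>2, acc = 10+1 = 11
m=3,i=3: not 3>3, acc = 11+1 = 12
m=4,i=0: 4>0, acc = 12+4 = 16
m=4,i=1: 4>1, acc = 16+3 = 19
m=4,i=2: 4>2, acc = 19+2 = 21
m=4,i=3: 4>3, acc = 21+1 = 22
m=5,i=0: 5>0, acc = 22+5 = 27
m=5,i=1: 5>1, acc = 27+4 = 31
m=5,i=2: 5>2, acc = 31+3 = 34
m=5,i=3: 5>3, acc = 34+2 = 36
m=6,i=0: 6>0, acc = 36+6 = 42
m=6,i=1: 6>1, acc = 42+5 = 47
m=6,i=2: 6>2, acc = 47+4 = 51
m=6,i=3: 6>3, acc = 51+3 = 54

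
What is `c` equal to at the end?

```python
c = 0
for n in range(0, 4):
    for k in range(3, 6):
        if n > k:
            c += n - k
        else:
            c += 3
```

n=0,k=3: not 0>3, c = 0+3 = 3
n=0,k=4: not 0>4, c = 3+3 = 6
n=0,k=5: not 0>5, c = 6+3 = 9
n=1,k=3: not 1>3, c = 9+3 = 12
n=1,k=4: not 1>4, c = 12+3 = 15
n=1,k=5: not 1>5, c = 15+3 = 18
n=2,k=3: not 2>3, c = 18+3 = 21
n=2,k=4: not 2>4, c = 21+3 = 24
n=2,k=5: not 2>5, c = 24+3 = 27
n=3,k=3: not 3>3, c = 27+3 = 30
n=3,k=4: not 3>4, c = 30+3 = 33
n=3,k=5: not 3>5, c = 33+3 = 36

36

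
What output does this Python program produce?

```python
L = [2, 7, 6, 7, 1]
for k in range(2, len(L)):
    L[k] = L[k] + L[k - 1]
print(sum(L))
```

k=2: L[2] = 6+7 = 13 → [2, 7, 13, 7, 1]
k=3: L[3] = 7+13 = 20 → [2, 7, 13, 20, 1]
k=4: L[4] = 1+20 = 21 → [2, 7, 13, 20, 21]
sum = 63

63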